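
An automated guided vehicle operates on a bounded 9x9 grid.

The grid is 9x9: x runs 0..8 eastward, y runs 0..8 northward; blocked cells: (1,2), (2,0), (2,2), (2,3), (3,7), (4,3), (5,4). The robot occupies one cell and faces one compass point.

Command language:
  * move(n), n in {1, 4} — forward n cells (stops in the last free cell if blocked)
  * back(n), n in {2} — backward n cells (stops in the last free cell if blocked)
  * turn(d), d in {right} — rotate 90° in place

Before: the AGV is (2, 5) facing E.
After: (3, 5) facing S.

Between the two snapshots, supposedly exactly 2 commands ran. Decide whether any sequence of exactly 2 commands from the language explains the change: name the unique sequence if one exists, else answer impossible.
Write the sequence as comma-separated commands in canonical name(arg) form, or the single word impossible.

key: order matters: swapping move(1) and turn(right) lands elsewhere
start: (2, 5) facing E
t=1 move(1) ⇒ (3, 5) facing E
t=2 turn(right) ⇒ (3, 5) facing S
uniquely the one of 16 2-step routes that fits.

move(1), turn(right)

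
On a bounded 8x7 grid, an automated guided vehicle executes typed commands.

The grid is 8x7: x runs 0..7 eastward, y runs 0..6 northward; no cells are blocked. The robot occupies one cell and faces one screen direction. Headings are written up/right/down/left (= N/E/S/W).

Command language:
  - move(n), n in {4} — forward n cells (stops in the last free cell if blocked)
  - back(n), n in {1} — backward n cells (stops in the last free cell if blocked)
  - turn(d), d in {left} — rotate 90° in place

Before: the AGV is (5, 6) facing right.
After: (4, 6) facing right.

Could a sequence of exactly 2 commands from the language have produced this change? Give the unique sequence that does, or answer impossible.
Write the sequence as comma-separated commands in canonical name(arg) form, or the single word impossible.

checked all 2-command options: none fits.

impossible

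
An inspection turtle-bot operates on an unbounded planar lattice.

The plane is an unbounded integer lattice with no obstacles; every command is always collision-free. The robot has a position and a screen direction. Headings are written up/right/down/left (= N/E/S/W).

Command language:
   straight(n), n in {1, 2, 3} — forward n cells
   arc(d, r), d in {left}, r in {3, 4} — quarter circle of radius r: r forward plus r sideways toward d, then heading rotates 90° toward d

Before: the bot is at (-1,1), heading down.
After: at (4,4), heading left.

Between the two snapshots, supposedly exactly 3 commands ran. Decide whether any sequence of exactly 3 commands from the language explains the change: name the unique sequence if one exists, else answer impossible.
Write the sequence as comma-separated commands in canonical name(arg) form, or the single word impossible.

arc(left, 4), arc(left, 4), arc(left, 3)

key: cell and facing (now W) both changed — the 3 commands mix motion and turning
initial: at (-1,1), heading down
t=1 arc(left, 4) ⇒ at (3,-3), heading right
t=2 arc(left, 4) ⇒ at (7,1), heading up
t=3 arc(left, 3) ⇒ at (4,4), heading left
no rival 3-sequence matches.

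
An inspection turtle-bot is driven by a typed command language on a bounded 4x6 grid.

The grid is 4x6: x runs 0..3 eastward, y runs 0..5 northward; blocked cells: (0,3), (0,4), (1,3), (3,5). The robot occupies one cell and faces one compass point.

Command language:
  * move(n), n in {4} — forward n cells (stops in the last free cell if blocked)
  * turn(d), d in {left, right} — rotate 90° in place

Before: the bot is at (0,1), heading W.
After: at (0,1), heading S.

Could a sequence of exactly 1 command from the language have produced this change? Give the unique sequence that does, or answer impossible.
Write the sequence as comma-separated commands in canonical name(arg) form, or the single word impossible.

turn(left)

key: parked at (0,1) the whole time — nothing moves the robot
from: at (0,1), heading W
[1] after turn(left): at (0,1), heading S
no rival 1-sequence matches.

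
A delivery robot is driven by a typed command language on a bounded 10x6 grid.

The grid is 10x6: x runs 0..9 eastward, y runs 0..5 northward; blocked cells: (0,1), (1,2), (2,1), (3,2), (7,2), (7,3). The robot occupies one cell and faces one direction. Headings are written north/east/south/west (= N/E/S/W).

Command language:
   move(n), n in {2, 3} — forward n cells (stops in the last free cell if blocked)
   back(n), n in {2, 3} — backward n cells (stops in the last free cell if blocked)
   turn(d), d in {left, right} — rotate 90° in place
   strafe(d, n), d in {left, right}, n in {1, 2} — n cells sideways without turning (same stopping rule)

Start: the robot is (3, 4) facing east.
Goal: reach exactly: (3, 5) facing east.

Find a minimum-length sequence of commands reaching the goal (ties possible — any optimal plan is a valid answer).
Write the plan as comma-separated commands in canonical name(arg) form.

strafe(left, 2)

start: (3, 4) facing east
step 1 (strafe(left, 2)): (3, 5) facing east
nothing shorter than 1 reaches the goal.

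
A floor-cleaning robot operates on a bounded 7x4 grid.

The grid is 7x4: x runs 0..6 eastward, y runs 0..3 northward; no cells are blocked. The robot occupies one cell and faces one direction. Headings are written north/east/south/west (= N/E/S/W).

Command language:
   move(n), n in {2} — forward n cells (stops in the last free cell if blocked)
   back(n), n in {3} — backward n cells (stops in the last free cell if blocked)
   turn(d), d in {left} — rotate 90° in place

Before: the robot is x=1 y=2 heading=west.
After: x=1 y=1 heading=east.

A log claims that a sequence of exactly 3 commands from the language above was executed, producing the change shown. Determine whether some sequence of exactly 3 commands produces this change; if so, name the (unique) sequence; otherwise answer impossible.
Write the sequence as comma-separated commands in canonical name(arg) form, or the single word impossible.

checked all 3-command options: none fits.

impossible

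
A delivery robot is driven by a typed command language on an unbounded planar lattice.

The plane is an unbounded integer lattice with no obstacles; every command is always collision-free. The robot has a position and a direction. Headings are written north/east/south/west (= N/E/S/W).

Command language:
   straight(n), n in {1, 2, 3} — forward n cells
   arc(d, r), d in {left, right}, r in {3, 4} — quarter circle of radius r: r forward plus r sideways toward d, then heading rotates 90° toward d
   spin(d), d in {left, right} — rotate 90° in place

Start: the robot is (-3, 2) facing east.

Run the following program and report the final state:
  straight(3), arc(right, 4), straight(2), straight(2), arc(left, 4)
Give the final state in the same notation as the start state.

(8, -10) facing east

from: (-3, 2) facing east
t=1 straight(3) ⇒ (0, 2) facing east
t=2 arc(right, 4) ⇒ (4, -2) facing south
t=3 straight(2) ⇒ (4, -4) facing south
t=4 straight(2) ⇒ (4, -6) facing south
t=5 arc(left, 4) ⇒ (8, -10) facing east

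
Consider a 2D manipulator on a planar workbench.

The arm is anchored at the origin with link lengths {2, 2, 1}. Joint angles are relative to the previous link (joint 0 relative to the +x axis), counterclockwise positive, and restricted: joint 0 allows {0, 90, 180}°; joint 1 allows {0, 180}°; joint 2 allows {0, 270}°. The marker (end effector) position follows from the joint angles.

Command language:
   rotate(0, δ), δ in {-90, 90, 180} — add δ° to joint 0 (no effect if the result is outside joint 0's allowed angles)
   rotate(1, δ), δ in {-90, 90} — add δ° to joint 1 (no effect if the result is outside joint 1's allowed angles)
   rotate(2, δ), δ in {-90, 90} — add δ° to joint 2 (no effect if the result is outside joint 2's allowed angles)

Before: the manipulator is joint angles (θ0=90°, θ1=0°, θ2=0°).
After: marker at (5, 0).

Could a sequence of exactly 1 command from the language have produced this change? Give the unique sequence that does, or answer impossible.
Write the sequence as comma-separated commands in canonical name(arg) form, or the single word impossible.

begin: joint angles (θ0=90°, θ1=0°, θ2=0°)
[1] after rotate(0, -90): joint angles (θ0=0°, θ1=0°, θ2=0°)
uniquely the one of 7 1-step routes that fits.

rotate(0, -90)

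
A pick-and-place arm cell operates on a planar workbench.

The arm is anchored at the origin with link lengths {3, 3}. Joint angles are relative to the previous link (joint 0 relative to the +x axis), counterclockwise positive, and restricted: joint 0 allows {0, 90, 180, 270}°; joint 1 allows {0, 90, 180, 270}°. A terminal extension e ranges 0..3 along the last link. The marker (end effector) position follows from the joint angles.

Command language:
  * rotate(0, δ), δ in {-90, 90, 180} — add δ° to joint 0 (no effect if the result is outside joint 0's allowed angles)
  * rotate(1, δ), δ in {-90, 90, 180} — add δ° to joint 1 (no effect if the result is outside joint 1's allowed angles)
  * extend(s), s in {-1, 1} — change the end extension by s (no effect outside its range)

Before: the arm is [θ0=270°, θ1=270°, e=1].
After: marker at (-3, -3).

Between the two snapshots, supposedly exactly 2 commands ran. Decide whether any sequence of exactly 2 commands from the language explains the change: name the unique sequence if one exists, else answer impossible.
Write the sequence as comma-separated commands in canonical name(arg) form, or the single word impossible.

from: [θ0=270°, θ1=270°, e=1]
[1] after extend(-1): [θ0=270°, θ1=270°, e=0]
[2] after extend(-1): [θ0=270°, θ1=270°, e=0]
all 64 alternatives checked — unique.

extend(-1), extend(-1)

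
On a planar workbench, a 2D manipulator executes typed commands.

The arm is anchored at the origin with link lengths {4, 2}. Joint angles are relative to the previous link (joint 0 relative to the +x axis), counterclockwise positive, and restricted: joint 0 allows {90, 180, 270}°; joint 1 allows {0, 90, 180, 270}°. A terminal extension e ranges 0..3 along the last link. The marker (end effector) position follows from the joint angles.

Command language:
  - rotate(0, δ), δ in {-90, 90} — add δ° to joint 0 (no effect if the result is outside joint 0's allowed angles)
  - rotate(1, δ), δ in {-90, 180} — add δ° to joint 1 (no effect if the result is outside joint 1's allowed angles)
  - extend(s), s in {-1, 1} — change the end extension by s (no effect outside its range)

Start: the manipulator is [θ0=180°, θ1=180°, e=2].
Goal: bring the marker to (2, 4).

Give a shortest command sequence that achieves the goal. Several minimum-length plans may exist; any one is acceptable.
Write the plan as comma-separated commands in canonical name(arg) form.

extend(-1), extend(-1), rotate(1, -90), rotate(0, -90), rotate(1, 180)

begin: [θ0=180°, θ1=180°, e=2]
1. extend(-1) → [θ0=180°, θ1=180°, e=1]
2. extend(-1) → [θ0=180°, θ1=180°, e=0]
3. rotate(1, -90) → [θ0=180°, θ1=90°, e=0]
4. rotate(0, -90) → [θ0=90°, θ1=90°, e=0]
5. rotate(1, 180) → [θ0=90°, θ1=270°, e=0]
no 4-step plan works, so 5 is optimal.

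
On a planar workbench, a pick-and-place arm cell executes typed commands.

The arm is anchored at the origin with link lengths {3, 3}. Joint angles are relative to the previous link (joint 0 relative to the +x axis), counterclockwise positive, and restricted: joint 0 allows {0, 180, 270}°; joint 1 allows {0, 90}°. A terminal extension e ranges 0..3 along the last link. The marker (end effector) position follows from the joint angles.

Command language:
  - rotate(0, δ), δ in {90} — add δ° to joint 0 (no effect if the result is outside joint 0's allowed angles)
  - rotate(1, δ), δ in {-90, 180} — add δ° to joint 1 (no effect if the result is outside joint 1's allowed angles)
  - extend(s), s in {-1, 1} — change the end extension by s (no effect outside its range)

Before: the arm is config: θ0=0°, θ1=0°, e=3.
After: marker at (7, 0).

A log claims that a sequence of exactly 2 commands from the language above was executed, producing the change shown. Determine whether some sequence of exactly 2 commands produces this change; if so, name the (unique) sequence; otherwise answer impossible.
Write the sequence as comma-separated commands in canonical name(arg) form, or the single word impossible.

extend(-1), extend(-1)

begin: config: θ0=0°, θ1=0°, e=3
1. extend(-1) → config: θ0=0°, θ1=0°, e=2
2. extend(-1) → config: θ0=0°, θ1=0°, e=1
all 25 alternatives checked — unique.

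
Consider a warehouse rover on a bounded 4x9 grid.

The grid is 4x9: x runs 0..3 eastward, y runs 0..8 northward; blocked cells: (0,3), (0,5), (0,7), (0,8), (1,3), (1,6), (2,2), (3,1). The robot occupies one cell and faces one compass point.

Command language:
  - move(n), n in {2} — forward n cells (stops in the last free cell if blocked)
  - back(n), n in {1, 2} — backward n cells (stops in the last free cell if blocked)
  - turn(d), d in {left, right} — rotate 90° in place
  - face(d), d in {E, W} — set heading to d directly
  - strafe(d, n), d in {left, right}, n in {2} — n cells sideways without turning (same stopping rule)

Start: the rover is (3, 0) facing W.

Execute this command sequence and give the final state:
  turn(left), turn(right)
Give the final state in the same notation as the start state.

(3, 0) facing W

start: (3, 0) facing W
[1] after turn(left): (3, 0) facing S
[2] after turn(right): (3, 0) facing W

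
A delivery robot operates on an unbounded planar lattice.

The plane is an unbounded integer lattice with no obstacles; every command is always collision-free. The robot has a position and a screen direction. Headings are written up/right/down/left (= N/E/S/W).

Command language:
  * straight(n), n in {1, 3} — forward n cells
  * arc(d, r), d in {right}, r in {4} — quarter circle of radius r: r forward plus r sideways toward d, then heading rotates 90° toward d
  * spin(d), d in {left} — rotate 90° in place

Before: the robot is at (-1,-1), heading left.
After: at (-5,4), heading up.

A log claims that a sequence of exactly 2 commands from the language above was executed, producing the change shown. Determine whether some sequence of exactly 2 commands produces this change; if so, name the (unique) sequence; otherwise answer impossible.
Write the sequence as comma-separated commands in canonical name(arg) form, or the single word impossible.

arc(right, 4), straight(1)

key: running straight(1) before arc(right, 4) would end elsewhere — order is forced
start: at (-1,-1), heading left
1. arc(right, 4) → at (-5,3), heading up
2. straight(1) → at (-5,4), heading up
all 16 alternatives checked — unique.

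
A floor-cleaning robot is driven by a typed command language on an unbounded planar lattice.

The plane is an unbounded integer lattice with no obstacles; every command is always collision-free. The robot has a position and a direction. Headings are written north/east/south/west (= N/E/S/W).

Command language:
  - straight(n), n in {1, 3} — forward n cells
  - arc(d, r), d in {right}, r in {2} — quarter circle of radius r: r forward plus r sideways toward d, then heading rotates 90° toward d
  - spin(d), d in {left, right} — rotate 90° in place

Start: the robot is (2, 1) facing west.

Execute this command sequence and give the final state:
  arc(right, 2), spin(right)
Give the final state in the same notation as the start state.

(0, 3) facing east

start: (2, 1) facing west
[1] after arc(right, 2): (0, 3) facing north
[2] after spin(right): (0, 3) facing east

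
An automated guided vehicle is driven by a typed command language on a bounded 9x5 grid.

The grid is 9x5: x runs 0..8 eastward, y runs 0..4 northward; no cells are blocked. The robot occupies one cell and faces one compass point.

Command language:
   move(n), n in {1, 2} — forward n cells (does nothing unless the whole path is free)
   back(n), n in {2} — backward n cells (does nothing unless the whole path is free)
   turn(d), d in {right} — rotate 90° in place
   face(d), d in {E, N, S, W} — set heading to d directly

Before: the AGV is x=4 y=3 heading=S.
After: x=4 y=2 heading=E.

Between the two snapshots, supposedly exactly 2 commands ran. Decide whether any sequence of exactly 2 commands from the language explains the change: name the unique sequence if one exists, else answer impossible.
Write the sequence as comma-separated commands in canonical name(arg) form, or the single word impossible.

key: position moved to (4,2) AND the heading swung to E — translation plus rotation needed
begin: x=4 y=3 heading=S
[1] after move(1): x=4 y=2 heading=S
[2] after face(E): x=4 y=2 heading=E
no other 2-command option fits: unique.

move(1), face(E)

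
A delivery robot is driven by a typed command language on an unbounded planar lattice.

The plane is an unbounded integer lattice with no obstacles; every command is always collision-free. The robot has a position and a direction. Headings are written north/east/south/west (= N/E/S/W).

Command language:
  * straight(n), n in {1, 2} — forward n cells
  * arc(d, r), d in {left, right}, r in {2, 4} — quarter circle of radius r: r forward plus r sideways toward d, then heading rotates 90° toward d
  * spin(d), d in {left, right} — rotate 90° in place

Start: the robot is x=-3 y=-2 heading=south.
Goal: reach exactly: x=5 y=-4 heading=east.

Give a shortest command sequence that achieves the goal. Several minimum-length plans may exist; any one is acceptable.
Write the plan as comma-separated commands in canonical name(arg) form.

t0: x=-3 y=-2 heading=south
t=1 arc(left, 2) ⇒ x=-1 y=-4 heading=east
t=2 straight(2) ⇒ x=1 y=-4 heading=east
t=3 straight(2) ⇒ x=3 y=-4 heading=east
t=4 straight(2) ⇒ x=5 y=-4 heading=east
shorter routes all fall short; 4 is best.

arc(left, 2), straight(2), straight(2), straight(2)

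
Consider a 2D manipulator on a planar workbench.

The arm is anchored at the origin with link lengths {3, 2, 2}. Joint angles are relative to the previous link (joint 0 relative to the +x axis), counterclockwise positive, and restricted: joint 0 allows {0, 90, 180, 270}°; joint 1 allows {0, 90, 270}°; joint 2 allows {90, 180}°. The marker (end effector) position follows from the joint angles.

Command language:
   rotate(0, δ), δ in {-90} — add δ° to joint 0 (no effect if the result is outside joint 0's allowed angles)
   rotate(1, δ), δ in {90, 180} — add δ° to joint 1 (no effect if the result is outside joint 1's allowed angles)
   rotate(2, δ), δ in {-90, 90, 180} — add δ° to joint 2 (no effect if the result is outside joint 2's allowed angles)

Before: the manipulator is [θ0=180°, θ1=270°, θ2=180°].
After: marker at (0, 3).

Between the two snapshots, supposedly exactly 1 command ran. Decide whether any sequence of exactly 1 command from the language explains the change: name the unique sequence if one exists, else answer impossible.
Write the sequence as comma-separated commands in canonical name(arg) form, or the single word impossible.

rotate(0, -90)

from: [θ0=180°, θ1=270°, θ2=180°]
t=1 rotate(0, -90) ⇒ [θ0=90°, θ1=270°, θ2=180°]
no other 1-command option fits: unique.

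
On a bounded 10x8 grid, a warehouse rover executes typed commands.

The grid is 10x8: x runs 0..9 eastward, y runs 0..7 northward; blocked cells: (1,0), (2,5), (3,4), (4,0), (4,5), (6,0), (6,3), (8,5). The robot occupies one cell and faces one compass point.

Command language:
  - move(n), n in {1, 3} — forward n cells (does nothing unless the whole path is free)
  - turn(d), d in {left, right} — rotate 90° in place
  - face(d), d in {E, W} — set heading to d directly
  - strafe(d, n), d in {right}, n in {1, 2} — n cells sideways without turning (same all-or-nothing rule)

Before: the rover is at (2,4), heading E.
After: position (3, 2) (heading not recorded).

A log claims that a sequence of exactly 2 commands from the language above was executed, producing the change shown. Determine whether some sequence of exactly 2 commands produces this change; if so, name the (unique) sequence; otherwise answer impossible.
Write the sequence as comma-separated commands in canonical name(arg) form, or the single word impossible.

strafe(right, 2), move(1)

key: order matters: swapping strafe(right, 2) and move(1) lands elsewhere
start: at (2,4), heading E
[1] after strafe(right, 2): at (2,2), heading E
[2] after move(1): at (3,2), heading E
no other 2-command option fits: unique.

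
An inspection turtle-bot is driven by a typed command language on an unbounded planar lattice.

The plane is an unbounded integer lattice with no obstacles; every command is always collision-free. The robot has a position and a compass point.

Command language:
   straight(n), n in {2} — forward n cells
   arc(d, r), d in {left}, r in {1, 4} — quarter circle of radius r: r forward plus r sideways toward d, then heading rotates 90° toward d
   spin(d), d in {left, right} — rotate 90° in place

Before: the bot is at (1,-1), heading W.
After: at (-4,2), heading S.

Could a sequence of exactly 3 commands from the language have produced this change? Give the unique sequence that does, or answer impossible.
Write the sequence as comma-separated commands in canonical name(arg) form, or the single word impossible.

spin(right), arc(left, 4), arc(left, 1)

key: order matters: swapping spin(right) and arc(left, 1) lands elsewhere
from: at (1,-1), heading W
step 1 (spin(right)): at (1,-1), heading N
step 2 (arc(left, 4)): at (-3,3), heading W
step 3 (arc(left, 1)): at (-4,2), heading S
no other 3-command option fits: unique.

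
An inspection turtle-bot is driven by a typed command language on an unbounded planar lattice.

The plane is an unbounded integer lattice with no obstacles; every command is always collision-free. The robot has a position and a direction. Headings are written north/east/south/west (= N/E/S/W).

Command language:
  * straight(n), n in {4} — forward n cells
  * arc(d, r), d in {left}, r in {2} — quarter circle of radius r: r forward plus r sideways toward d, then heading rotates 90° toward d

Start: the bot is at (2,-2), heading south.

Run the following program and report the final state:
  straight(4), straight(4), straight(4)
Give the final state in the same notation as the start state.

begin: at (2,-2), heading south
[1] after straight(4): at (2,-6), heading south
[2] after straight(4): at (2,-10), heading south
[3] after straight(4): at (2,-14), heading south

at (2,-14), heading south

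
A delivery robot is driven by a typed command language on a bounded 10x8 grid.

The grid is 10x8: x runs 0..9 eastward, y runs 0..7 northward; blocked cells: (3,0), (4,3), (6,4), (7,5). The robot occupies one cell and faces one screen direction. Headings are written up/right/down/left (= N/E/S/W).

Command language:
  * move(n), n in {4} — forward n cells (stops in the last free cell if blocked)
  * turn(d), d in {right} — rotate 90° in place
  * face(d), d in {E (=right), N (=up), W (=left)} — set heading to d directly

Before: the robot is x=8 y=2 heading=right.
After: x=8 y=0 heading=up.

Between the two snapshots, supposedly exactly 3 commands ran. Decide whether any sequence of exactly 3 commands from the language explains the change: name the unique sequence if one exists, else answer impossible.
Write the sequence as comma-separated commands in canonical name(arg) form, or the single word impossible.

key: move(4) runs into the grid edge before its full distance
t0: x=8 y=2 heading=right
1. turn(right) → x=8 y=2 heading=down
2. move(4) → x=8 y=0 heading=down
3. face(N) → x=8 y=0 heading=up
no other 3-command option fits: unique.

turn(right), move(4), face(N)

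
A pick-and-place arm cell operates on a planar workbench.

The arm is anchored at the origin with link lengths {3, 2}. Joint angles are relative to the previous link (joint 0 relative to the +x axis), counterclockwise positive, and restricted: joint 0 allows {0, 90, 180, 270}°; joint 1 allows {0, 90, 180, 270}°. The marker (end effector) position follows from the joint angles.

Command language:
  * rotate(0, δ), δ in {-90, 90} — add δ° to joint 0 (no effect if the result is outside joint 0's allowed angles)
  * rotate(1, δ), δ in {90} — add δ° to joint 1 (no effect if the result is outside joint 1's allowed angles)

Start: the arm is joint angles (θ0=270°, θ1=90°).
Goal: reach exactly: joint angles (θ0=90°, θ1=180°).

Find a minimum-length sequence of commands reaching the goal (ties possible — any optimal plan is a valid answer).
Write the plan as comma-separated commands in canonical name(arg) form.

begin: joint angles (θ0=270°, θ1=90°)
1. rotate(0, -90) → joint angles (θ0=180°, θ1=90°)
2. rotate(0, -90) → joint angles (θ0=90°, θ1=90°)
3. rotate(1, 90) → joint angles (θ0=90°, θ1=180°)
nothing shorter than 3 reaches the goal.

rotate(0, -90), rotate(0, -90), rotate(1, 90)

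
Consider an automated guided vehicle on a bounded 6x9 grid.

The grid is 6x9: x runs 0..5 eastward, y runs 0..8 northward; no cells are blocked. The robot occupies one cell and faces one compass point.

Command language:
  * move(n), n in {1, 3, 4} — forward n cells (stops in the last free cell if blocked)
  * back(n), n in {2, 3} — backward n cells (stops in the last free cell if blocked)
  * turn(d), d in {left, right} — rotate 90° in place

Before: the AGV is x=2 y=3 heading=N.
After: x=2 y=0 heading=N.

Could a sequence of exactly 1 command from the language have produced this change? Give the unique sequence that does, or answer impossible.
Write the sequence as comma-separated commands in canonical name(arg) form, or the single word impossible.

back(3)

key: heading stays N — the single command does not turn
begin: x=2 y=3 heading=N
step 1 (back(3)): x=2 y=0 heading=N
all 7 alternatives checked — unique.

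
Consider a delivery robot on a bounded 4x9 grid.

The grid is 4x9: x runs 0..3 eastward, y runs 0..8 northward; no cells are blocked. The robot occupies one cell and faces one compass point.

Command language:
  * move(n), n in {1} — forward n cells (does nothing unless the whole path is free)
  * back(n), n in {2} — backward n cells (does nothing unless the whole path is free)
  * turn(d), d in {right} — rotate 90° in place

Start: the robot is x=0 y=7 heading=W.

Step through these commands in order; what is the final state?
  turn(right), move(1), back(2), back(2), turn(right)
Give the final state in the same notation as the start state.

from: x=0 y=7 heading=W
step 1 (turn(right)): x=0 y=7 heading=N
step 2 (move(1)): x=0 y=8 heading=N
step 3 (back(2)): x=0 y=6 heading=N
step 4 (back(2)): x=0 y=4 heading=N
step 5 (turn(right)): x=0 y=4 heading=E

x=0 y=4 heading=E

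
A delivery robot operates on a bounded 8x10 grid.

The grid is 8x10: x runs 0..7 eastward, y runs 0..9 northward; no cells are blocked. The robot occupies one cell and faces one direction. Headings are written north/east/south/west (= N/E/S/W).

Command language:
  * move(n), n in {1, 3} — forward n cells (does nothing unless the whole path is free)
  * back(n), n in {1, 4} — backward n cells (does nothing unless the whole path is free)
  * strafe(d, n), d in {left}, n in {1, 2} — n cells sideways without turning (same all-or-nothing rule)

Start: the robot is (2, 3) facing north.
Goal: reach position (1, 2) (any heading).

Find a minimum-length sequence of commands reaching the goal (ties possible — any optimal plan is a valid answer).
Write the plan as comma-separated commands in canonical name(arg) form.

strafe(left, 1), back(1)

start: (2, 3) facing north
t=1 strafe(left, 1) ⇒ (1, 3) facing north
t=2 back(1) ⇒ (1, 2) facing north
minimal: 2 command(s), checked below 2.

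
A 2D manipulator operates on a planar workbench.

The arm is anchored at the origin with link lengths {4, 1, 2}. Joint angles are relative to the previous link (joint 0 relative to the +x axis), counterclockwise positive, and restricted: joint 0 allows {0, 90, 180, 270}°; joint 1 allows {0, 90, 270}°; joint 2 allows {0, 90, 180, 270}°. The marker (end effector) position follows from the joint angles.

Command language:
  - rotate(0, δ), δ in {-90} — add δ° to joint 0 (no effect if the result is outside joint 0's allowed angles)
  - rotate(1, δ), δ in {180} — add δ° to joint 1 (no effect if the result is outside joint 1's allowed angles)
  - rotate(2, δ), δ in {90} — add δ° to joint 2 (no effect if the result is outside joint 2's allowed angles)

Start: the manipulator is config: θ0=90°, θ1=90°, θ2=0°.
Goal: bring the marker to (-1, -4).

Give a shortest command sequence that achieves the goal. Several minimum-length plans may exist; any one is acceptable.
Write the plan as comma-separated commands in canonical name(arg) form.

start: config: θ0=90°, θ1=90°, θ2=0°
1. rotate(2, 90) → config: θ0=90°, θ1=90°, θ2=90°
2. rotate(2, 90) → config: θ0=90°, θ1=90°, θ2=180°
3. rotate(0, -90) → config: θ0=0°, θ1=90°, θ2=180°
4. rotate(0, -90) → config: θ0=270°, θ1=90°, θ2=180°
nothing shorter than 4 reaches the goal.

rotate(2, 90), rotate(2, 90), rotate(0, -90), rotate(0, -90)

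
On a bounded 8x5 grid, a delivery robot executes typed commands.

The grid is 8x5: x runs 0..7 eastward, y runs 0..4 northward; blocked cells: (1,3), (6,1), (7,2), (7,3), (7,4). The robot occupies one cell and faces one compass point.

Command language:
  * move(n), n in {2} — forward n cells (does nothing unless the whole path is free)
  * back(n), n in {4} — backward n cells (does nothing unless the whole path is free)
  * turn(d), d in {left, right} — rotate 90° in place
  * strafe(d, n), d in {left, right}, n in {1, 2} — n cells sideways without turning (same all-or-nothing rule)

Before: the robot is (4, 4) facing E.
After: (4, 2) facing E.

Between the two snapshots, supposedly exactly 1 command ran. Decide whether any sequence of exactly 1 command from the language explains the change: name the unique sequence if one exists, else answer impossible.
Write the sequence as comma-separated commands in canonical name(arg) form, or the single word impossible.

key: still facing E — the one step turns nothing
start: (4, 4) facing E
[1] after strafe(right, 2): (4, 2) facing E
no rival 1-sequence matches.

strafe(right, 2)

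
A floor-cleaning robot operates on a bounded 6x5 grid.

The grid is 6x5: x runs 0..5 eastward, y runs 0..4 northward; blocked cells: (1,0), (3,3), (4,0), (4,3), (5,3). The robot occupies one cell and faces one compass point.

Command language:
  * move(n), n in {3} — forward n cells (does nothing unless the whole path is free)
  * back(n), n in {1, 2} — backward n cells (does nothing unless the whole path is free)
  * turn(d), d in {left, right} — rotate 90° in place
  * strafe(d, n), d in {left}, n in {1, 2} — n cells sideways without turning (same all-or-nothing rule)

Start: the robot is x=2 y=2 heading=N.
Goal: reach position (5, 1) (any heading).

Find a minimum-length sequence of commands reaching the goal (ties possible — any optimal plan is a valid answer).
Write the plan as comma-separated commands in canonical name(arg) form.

back(1), turn(right), move(3)

begin: x=2 y=2 heading=N
t=1 back(1) ⇒ x=2 y=1 heading=N
t=2 turn(right) ⇒ x=2 y=1 heading=E
t=3 move(3) ⇒ x=5 y=1 heading=E
minimal: 3 command(s), checked below 3.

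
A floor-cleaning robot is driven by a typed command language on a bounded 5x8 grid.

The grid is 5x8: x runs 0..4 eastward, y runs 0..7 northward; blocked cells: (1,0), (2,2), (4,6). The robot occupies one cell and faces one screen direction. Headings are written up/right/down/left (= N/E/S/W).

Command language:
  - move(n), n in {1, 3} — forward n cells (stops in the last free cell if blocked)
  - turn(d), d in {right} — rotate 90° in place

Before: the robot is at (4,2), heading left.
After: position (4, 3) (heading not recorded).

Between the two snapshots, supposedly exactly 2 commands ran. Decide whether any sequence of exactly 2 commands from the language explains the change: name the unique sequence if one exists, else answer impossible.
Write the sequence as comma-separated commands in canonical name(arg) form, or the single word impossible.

key: running move(1) before turn(right) would end elsewhere — order is forced
initial: at (4,2), heading left
[1] after turn(right): at (4,2), heading up
[2] after move(1): at (4,3), heading up
no rival 2-sequence matches.

turn(right), move(1)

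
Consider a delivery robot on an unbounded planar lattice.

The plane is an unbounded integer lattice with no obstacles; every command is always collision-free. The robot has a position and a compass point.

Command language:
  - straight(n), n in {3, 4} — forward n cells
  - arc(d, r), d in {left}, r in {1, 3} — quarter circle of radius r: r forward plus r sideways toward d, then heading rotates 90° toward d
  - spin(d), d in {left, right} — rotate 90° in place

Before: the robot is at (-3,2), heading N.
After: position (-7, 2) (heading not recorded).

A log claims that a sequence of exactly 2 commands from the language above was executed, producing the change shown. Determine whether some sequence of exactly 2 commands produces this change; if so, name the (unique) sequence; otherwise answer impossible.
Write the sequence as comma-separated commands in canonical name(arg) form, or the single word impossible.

spin(left), straight(4)

key: running straight(4) before spin(left) would end elsewhere — order is forced
begin: at (-3,2), heading N
1. spin(left) → at (-3,2), heading W
2. straight(4) → at (-7,2), heading W
no other 2-command option fits: unique.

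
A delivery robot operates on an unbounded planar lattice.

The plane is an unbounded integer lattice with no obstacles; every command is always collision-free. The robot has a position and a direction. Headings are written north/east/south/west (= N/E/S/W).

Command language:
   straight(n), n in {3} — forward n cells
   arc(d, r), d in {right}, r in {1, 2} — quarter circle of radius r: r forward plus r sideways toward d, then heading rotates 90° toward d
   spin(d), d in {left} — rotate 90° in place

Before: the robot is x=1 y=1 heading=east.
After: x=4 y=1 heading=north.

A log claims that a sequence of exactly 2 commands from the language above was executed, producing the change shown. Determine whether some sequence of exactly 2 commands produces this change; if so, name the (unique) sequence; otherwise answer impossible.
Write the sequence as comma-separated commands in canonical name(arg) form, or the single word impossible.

straight(3), spin(left)

key: running spin(left) before straight(3) would end elsewhere — order is forced
t0: x=1 y=1 heading=east
t=1 straight(3) ⇒ x=4 y=1 heading=east
t=2 spin(left) ⇒ x=4 y=1 heading=north
uniquely the one of 16 2-step routes that fits.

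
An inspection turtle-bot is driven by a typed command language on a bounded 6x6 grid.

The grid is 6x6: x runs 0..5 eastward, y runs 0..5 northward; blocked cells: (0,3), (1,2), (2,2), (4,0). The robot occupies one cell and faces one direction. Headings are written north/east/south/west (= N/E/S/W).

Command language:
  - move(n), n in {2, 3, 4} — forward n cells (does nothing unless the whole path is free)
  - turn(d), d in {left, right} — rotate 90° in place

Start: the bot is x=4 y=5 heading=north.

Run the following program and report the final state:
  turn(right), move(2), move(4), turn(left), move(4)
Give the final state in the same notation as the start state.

x=4 y=5 heading=north

begin: x=4 y=5 heading=north
1. turn(right) → x=4 y=5 heading=east
2. move(2) → x=4 y=5 heading=east
3. move(4) → x=4 y=5 heading=east
4. turn(left) → x=4 y=5 heading=north
5. move(4) → x=4 y=5 heading=north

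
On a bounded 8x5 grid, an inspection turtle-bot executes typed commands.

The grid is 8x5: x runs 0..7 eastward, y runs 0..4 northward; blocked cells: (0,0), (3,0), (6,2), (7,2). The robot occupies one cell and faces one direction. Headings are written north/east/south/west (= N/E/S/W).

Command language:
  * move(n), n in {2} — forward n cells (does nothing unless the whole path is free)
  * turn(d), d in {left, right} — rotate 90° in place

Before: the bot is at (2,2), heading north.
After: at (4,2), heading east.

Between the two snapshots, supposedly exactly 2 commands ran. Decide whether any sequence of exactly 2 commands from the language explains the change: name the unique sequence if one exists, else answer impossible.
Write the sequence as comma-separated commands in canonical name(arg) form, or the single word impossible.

key: position moved to (4,2) AND the heading swung to E — translation plus rotation needed
from: at (2,2), heading north
t=1 turn(right) ⇒ at (2,2), heading east
t=2 move(2) ⇒ at (4,2), heading east
no rival 2-sequence matches.

turn(right), move(2)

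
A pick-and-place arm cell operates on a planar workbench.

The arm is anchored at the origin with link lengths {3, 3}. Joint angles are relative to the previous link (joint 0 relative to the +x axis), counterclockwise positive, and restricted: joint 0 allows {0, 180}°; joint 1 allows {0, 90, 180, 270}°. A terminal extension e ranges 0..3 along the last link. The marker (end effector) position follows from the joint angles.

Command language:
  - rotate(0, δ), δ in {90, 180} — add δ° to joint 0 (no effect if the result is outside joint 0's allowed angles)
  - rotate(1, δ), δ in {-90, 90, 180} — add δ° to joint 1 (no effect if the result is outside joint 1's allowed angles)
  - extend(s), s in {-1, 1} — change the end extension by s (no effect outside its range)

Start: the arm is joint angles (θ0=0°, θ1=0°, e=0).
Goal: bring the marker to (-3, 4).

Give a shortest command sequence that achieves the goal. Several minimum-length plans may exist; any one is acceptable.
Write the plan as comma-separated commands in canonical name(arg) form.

start: joint angles (θ0=0°, θ1=0°, e=0)
step 1 (rotate(1, -90)): joint angles (θ0=0°, θ1=270°, e=0)
step 2 (extend(1)): joint angles (θ0=0°, θ1=270°, e=1)
step 3 (rotate(0, 180)): joint angles (θ0=180°, θ1=270°, e=1)
nothing shorter than 3 reaches the goal.

rotate(1, -90), extend(1), rotate(0, 180)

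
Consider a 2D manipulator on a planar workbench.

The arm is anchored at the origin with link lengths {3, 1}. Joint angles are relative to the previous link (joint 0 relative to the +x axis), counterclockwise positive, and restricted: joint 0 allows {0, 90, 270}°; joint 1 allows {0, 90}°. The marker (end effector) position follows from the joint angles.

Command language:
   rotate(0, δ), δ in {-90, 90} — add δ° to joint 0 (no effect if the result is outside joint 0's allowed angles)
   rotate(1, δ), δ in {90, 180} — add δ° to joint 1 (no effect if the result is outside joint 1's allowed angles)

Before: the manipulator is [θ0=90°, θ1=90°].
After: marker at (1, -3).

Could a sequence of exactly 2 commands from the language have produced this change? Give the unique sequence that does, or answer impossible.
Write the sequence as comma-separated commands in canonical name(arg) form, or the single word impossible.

rotate(0, -90), rotate(0, -90)

initial: [θ0=90°, θ1=90°]
1. rotate(0, -90) → [θ0=0°, θ1=90°]
2. rotate(0, -90) → [θ0=270°, θ1=90°]
no rival 2-sequence matches.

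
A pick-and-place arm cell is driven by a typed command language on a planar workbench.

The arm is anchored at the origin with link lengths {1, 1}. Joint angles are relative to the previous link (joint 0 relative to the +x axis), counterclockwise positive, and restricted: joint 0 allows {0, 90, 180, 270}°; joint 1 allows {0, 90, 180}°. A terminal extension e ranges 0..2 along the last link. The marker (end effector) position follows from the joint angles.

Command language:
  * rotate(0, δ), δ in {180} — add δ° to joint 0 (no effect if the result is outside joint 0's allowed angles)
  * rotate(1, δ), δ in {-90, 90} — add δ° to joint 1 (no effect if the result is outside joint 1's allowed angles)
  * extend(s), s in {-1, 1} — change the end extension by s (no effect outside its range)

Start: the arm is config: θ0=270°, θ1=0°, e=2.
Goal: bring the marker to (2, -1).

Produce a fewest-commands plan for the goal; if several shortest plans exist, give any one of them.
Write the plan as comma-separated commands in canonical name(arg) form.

begin: config: θ0=270°, θ1=0°, e=2
1. extend(-1) → config: θ0=270°, θ1=0°, e=1
2. rotate(1, 90) → config: θ0=270°, θ1=90°, e=1
no 1-step plan works, so 2 is optimal.

extend(-1), rotate(1, 90)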